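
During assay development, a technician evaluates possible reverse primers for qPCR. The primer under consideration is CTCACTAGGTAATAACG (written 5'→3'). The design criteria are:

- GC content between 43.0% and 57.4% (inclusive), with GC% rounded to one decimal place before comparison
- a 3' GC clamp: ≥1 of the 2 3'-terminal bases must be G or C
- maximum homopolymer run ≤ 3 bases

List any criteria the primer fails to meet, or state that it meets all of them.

Base counts: A=6, T=4, G=3, C=4 (length 17).
GC content: GC 7/17 = 41.2%, outside 43.0–57.4% ✗
GC clamp: 3' end CG has 2 G/C ✓
homopolymer run: longest run = 2 ✓

Fails: GC content.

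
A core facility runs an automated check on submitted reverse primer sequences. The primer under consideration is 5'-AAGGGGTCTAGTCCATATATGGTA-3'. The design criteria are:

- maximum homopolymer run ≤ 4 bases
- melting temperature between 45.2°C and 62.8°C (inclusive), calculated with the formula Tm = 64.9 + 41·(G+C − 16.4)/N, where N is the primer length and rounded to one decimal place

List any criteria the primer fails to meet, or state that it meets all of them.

Meets all criteria.

Base counts: A=7, T=7, G=7, C=3 (length 24).
homopolymer run: longest run = 4 ✓
Tm: Tm = 64.9 + 41·(10 − 16.4)/24 = 54.0°C ✓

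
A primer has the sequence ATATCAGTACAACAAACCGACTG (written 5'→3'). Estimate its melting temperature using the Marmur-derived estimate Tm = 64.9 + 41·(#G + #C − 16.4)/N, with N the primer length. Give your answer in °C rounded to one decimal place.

51.7°C

Base counts: A=10, T=4, G=3, C=6; G+C = 9, N = 23.
Tm = 64.9 + 41·(9 − 16.4)/23 = 64.9 + -303.40/23 = 51.7°C.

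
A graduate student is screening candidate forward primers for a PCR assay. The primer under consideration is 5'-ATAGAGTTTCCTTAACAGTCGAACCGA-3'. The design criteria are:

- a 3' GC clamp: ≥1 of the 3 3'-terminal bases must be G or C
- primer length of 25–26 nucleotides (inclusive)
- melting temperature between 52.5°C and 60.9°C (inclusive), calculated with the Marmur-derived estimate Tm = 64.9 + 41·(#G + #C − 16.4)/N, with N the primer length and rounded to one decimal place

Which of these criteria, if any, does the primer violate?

Base counts: A=9, T=7, G=5, C=6 (length 27).
GC clamp: 3' end CGA has 2 G/C ✓
length: length 27, outside 25–26 ✗
Tm: Tm = 64.9 + 41·(11 − 16.4)/27 = 56.7°C ✓

Fails: length.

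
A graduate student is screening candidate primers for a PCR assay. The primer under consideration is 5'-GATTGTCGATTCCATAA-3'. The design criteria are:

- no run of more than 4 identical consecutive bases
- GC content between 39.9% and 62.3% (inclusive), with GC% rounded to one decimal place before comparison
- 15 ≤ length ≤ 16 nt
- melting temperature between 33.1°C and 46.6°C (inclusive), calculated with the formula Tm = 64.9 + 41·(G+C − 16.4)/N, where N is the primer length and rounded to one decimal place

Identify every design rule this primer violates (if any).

Base counts: A=5, T=6, G=3, C=3 (length 17).
homopolymer run: longest run = 2 ✓
GC content: GC 6/17 = 35.3%, outside 39.9–62.3% ✗
length: length 17, outside 15–16 ✗
Tm: Tm = 64.9 + 41·(6 − 16.4)/17 = 39.8°C ✓

Fails: GC content, length.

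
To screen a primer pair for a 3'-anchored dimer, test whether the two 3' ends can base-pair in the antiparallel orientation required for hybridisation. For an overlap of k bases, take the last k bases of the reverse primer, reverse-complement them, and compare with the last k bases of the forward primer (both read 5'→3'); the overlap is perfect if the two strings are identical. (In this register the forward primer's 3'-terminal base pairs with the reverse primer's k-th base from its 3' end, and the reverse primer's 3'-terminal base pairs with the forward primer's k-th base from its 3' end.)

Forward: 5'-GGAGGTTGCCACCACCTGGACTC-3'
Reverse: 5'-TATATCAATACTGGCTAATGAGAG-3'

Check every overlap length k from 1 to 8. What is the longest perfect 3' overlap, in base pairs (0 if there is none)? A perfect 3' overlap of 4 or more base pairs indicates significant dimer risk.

Last 8 bases (5'→3') — forward …CTGGACTC, reverse …AATGAGAG.
Reverse complement of the reverse primer's last 8 bases: CTCTCATT; its first k bases are the reverse complement of the reverse primer's last k bases, so a perfect k-base overlap needs the forward primer's last k bases to equal them.
Comparing (forward last k vs required): k=1: C vs C ✓; k=2: TC vs CT ✗; k=3: CTC vs CTC ✓; k=4: ACTC vs CTCT ✗; k=5: GACTC vs CTCTC ✗; k=6: GGACTC vs CTCTCA ✗; k=7: TGGACTC vs CTCTCAT ✗; k=8: CTGGACTC vs CTCTCATT ✗.
Perfect overlaps at k = 1, 3; the largest is 3.

Longest perfect overlap: 3 complementary base pairs; below the dimer-risk threshold (threshold 4).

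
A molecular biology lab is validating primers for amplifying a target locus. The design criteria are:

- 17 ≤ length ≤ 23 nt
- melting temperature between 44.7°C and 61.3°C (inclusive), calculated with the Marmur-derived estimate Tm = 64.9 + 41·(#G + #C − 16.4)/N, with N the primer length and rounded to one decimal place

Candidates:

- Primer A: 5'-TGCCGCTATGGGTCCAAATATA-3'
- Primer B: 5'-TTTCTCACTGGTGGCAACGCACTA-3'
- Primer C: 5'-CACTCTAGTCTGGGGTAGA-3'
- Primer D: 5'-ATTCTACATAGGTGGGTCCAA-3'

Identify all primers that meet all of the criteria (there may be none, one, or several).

Primer A (22 nt, A=6 T=6 G=5 C=5): length 22 ✓; Tm = 64.9 + 41·(10 − 16.4)/22 = 53.0°C ✓ — passes.
Primer B (24 nt, A=5 T=7 G=5 C=7): length 24, outside 17–23 ✗; Tm = 64.9 + 41·(12 − 16.4)/24 = 57.4°C ✓ — fails.
Primer C (19 nt, A=4 T=5 G=6 C=4): length 19 ✓; Tm = 64.9 + 41·(10 − 16.4)/19 = 51.1°C ✓ — passes.
Primer D (21 nt, A=6 T=6 G=5 C=4): length 21 ✓; Tm = 64.9 + 41·(9 − 16.4)/21 = 50.5°C ✓ — passes.

Primer A, Primer C and Primer D.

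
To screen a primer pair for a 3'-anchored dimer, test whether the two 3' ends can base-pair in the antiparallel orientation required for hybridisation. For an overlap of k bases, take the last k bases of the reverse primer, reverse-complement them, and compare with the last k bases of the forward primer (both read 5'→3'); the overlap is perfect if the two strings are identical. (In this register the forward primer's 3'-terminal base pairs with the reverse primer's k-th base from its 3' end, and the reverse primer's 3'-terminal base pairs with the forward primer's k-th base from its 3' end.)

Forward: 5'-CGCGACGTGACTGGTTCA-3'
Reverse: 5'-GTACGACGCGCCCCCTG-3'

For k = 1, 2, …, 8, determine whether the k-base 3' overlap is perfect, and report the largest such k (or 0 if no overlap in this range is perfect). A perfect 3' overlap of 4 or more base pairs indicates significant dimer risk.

Last 8 bases (5'→3') — forward …CTGGTTCA, reverse …GCCCCCTG.
Reverse complement of the reverse primer's last 8 bases: CAGGGGGC; its first k bases are the reverse complement of the reverse primer's last k bases, so a perfect k-base overlap needs the forward primer's last k bases to equal them.
Comparing (forward last k vs required): k=1: A vs C ✗; k=2: CA vs CA ✓; k=3: TCA vs CAG ✗; k=4: TTCA vs CAGG ✗; k=5: GTTCA vs CAGGG ✗; k=6: GGTTCA vs CAGGGG ✗; k=7: TGGTTCA vs CAGGGGG ✗; k=8: CTGGTTCA vs CAGGGGGC ✗.
Only k = 2 is perfect, so the longest perfect 3' overlap is 2.

Longest perfect overlap: 2 complementary base pairs; below the dimer-risk threshold (threshold 4).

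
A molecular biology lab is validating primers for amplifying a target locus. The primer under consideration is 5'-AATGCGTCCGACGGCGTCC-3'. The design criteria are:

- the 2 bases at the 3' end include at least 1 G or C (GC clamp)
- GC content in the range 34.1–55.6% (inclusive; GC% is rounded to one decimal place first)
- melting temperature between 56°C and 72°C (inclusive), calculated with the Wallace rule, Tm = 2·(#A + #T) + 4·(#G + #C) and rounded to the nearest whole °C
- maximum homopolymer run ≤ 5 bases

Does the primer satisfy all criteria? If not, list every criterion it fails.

Fails: GC content.

Base counts: A=3, T=3, G=6, C=7 (length 19).
GC clamp: 3' end CC has 2 G/C ✓
GC content: GC 13/19 = 68.4%, outside 34.1–55.6% ✗
Tm: Tm = 2·6 + 4·13 = 64°C ✓
homopolymer run: longest run = 2 ✓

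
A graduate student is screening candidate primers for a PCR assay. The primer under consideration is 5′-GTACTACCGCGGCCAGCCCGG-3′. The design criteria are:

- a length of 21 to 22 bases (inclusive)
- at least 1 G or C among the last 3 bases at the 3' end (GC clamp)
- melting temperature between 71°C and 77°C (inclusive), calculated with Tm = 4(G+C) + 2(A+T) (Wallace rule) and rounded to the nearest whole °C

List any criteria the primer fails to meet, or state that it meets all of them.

Base counts: A=3, T=2, G=7, C=9 (length 21).
length: length 21 ✓
GC clamp: 3' end CGG has 3 G/C ✓
Tm: Tm = 2·5 + 4·16 = 74°C ✓

Meets all criteria.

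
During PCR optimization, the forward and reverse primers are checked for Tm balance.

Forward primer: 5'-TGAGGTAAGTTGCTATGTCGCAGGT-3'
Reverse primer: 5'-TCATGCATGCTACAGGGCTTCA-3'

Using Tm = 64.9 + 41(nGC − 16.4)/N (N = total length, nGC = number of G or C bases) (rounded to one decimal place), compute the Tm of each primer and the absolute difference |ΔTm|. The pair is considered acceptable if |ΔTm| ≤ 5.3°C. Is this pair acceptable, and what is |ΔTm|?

Forward: G+C = 12, N = 25 → Tm = 64.9 + 41·(12 − 16.4)/25 = 57.7°C.
Reverse: G+C = 11, N = 22 → Tm = 64.9 + 41·(11 − 16.4)/22 = 54.8°C.
|ΔTm| = |57.7 − 54.8| = 2.9°C, ≤ 5.3°C.

|ΔTm| = 2.9°C; the pair is acceptable.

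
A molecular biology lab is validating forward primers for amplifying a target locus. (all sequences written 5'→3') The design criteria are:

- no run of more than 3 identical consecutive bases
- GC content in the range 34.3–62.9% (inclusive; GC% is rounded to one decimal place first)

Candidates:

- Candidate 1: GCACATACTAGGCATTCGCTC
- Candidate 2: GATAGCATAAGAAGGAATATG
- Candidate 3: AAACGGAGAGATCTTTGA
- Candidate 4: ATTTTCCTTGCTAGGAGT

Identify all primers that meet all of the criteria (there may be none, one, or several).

Candidate 1 (21 nt, A=5 T=5 G=4 C=7): longest run = 2 ✓; GC 11/21 = 52.4% ✓ — passes.
Candidate 2 (21 nt, A=10 T=4 G=6 C=1): longest run = 2 ✓; GC 7/21 = 33.3%, outside 34.3–62.9% ✗ — fails.
Candidate 3 (18 nt, A=7 T=4 G=5 C=2): longest run = 3 ✓; GC 7/18 = 38.9% ✓ — passes.
Candidate 4 (18 nt, A=3 T=8 G=4 C=3): longest run = 4, exceeds 3 ✗; GC 7/18 = 38.9% ✓ — fails.

Candidate 1 and Candidate 3.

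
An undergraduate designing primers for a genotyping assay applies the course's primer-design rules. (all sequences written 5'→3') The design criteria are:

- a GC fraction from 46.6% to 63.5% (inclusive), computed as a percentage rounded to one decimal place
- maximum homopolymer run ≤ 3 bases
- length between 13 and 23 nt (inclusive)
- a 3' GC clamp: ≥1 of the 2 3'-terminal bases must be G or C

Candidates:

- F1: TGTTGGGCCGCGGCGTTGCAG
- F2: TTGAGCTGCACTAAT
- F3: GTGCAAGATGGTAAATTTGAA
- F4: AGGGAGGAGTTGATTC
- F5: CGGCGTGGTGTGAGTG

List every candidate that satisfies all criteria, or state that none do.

F4 only.

F1 (21 nt, A=1 T=5 G=10 C=5): GC 15/21 = 71.4%, outside 46.6–63.5% ✗; longest run = 3 ✓; length 21 ✓; 3' end AG has 1 G/C ✓ — fails.
F2 (15 nt, A=4 T=5 G=3 C=3): GC 6/15 = 40.0%, outside 46.6–63.5% ✗; longest run = 2 ✓; length 15 ✓; 3' end AT has 0 G/C, need ≥1 ✗ — fails.
F3 (21 nt, A=8 T=6 G=6 C=1): GC 7/21 = 33.3%, outside 46.6–63.5% ✗; longest run = 3 ✓; length 21 ✓; 3' end AA has 0 G/C, need ≥1 ✗ — fails.
F4 (16 nt, A=4 T=4 G=7 C=1): GC 8/16 = 50.0% ✓; longest run = 3 ✓; length 16 ✓; 3' end TC has 1 G/C ✓ — passes.
F5 (16 nt, A=1 T=4 G=9 C=2): GC 11/16 = 68.8%, outside 46.6–63.5% ✗; longest run = 2 ✓; length 16 ✓; 3' end TG has 1 G/C ✓ — fails.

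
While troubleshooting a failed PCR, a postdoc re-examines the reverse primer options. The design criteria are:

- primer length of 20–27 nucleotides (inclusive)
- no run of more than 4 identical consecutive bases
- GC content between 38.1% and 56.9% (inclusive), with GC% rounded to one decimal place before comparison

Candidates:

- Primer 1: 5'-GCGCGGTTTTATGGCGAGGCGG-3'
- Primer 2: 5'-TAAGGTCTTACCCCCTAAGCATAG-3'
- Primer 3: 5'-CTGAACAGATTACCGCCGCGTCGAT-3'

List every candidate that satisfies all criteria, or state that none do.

Primer 3 only.

Primer 1 (22 nt, A=2 T=5 G=11 C=4): length 22 ✓; longest run = 4 ✓; GC 15/22 = 68.2%, outside 38.1–56.9% ✗ — fails.
Primer 2 (24 nt, A=7 T=6 G=4 C=7): length 24 ✓; longest run = 5, exceeds 4 ✗; GC 11/24 = 45.8% ✓ — fails.
Primer 3 (25 nt, A=6 T=5 G=6 C=8): length 25 ✓; longest run = 2 ✓; GC 14/25 = 56.0% ✓ — passes.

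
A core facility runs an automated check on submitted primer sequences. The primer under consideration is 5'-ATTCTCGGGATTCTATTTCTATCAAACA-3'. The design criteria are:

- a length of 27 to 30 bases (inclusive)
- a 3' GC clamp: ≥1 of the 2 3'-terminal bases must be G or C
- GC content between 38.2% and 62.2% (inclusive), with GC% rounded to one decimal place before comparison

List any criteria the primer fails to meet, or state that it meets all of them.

Base counts: A=8, T=11, G=3, C=6 (length 28).
length: length 28 ✓
GC clamp: 3' end CA has 1 G/C ✓
GC content: GC 9/28 = 32.1%, outside 38.2–62.2% ✗

Fails: GC content.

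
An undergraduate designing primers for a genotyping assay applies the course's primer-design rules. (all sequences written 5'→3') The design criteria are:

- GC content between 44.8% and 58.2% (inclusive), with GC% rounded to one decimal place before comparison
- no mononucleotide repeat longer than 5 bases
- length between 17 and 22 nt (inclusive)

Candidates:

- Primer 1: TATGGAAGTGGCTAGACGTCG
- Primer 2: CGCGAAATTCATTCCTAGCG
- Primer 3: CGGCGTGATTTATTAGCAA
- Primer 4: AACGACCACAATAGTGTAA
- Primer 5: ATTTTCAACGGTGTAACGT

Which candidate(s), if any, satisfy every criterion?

Primer 1 and Primer 2.

Primer 1 (21 nt, A=5 T=5 G=8 C=3): GC 11/21 = 52.4% ✓; longest run = 2 ✓; length 21 ✓ — passes.
Primer 2 (20 nt, A=5 T=5 G=4 C=6): GC 10/20 = 50.0% ✓; longest run = 3 ✓; length 20 ✓ — passes.
Primer 3 (19 nt, A=5 T=6 G=5 C=3): GC 8/19 = 42.1%, outside 44.8–58.2% ✗; longest run = 3 ✓; length 19 ✓ — fails.
Primer 4 (19 nt, A=9 T=3 G=3 C=4): GC 7/19 = 36.8%, outside 44.8–58.2% ✗; longest run = 2 ✓; length 19 ✓ — fails.
Primer 5 (19 nt, A=5 T=7 G=4 C=3): GC 7/19 = 36.8%, outside 44.8–58.2% ✗; longest run = 4 ✓; length 19 ✓ — fails.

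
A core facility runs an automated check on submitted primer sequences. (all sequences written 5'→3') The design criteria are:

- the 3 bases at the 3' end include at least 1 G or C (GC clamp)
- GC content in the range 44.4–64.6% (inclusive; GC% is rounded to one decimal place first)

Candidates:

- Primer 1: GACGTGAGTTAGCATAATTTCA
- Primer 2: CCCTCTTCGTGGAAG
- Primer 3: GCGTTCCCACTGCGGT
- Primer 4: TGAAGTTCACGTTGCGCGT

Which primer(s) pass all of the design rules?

Primer 1 (22 nt, A=7 T=7 G=5 C=3): 3' end TCA has 1 G/C ✓; GC 8/22 = 36.4%, outside 44.4–64.6% ✗ — fails.
Primer 2 (15 nt, A=2 T=4 G=4 C=5): 3' end AAG has 1 G/C ✓; GC 9/15 = 60.0% ✓ — passes.
Primer 3 (16 nt, A=1 T=4 G=5 C=6): 3' end GGT has 2 G/C ✓; GC 11/16 = 68.8%, outside 44.4–64.6% ✗ — fails.
Primer 4 (19 nt, A=3 T=6 G=6 C=4): 3' end CGT has 2 G/C ✓; GC 10/19 = 52.6% ✓ — passes.

Primer 2 and Primer 4.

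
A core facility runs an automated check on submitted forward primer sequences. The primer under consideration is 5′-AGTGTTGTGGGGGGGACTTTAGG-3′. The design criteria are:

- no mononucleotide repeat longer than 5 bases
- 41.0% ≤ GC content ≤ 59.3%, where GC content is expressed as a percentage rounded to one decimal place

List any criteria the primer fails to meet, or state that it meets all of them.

Base counts: A=3, T=7, G=12, C=1 (length 23).
homopolymer run: longest run = 7, exceeds 5 ✗
GC content: GC 13/23 = 56.5% ✓

Fails: homopolymer run.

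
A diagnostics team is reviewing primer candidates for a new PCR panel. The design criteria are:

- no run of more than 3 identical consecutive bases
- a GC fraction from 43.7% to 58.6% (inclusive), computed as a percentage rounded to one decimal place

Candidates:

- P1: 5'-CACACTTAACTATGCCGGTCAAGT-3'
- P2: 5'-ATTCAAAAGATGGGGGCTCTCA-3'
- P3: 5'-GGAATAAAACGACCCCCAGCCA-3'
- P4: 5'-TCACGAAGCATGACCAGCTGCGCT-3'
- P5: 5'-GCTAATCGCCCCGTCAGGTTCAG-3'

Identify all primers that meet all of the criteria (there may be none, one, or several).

P1 and P4.

P1 (24 nt, A=7 T=6 G=4 C=7): longest run = 2 ✓; GC 11/24 = 45.8% ✓ — passes.
P2 (22 nt, A=7 T=5 G=6 C=4): longest run = 5, exceeds 3 ✗; GC 10/22 = 45.5% ✓ — fails.
P3 (22 nt, A=9 T=1 G=4 C=8): longest run = 5, exceeds 3 ✗; GC 12/22 = 54.5% ✓ — fails.
P4 (24 nt, A=6 T=4 G=6 C=8): longest run = 2 ✓; GC 14/24 = 58.3% ✓ — passes.
P5 (23 nt, A=4 T=5 G=6 C=8): longest run = 4, exceeds 3 ✗; GC 14/23 = 60.9%, outside 43.7–58.6% ✗ — fails.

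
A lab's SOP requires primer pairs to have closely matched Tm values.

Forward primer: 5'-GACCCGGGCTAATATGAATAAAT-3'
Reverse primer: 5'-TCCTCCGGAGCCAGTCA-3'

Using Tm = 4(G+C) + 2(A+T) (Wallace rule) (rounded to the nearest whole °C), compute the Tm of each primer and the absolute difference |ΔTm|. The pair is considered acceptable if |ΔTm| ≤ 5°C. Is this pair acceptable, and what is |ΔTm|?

|ΔTm| = 8°C; the pair is not acceptable.

Forward: A=9 T=5 G=5 C=4 → Tm = 2·14 + 4·9 = 64°C.
Reverse: A=3 T=3 G=4 C=7 → Tm = 2·6 + 4·11 = 56°C.
|ΔTm| = |64 − 56| = 8°C, > 5°C.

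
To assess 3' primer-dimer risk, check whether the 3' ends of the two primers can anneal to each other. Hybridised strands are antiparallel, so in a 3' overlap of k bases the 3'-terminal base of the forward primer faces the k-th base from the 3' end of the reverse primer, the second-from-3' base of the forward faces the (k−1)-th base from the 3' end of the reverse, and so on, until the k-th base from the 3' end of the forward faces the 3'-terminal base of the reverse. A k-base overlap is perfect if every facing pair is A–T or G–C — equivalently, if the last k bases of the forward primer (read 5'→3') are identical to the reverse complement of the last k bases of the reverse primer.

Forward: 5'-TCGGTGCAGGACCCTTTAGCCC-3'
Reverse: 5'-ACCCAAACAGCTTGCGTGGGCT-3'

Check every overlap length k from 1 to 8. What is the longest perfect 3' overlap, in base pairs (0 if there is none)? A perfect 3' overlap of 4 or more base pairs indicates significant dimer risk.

Last 8 bases (5'→3') — forward …TTTAGCCC, reverse …CGTGGGCT.
Reverse complement of the reverse primer's last 8 bases: AGCCCACG; its first k bases are the reverse complement of the reverse primer's last k bases, so a perfect k-base overlap needs the forward primer's last k bases to equal them.
Comparing (forward last k vs required): k=1: C vs A ✗; k=2: CC vs AG ✗; k=3: CCC vs AGC ✗; k=4: GCCC vs AGCC ✗; k=5: AGCCC vs AGCCC ✓; k=6: TAGCCC vs AGCCCA ✗; k=7: TTAGCCC vs AGCCCAC ✗; k=8: TTTAGCCC vs AGCCCACG ✗.
Only k = 5 is perfect, so the longest perfect 3' overlap is 5.

Longest perfect overlap: 5 complementary base pairs; significant dimer risk (threshold 4).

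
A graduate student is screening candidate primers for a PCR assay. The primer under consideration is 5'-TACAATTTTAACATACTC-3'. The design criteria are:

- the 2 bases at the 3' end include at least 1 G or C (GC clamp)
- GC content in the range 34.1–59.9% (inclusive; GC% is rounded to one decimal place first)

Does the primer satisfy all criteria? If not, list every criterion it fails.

Base counts: A=7, T=7, G=0, C=4 (length 18).
GC clamp: 3' end TC has 1 G/C ✓
GC content: GC 4/18 = 22.2%, outside 34.1–59.9% ✗

Fails: GC content.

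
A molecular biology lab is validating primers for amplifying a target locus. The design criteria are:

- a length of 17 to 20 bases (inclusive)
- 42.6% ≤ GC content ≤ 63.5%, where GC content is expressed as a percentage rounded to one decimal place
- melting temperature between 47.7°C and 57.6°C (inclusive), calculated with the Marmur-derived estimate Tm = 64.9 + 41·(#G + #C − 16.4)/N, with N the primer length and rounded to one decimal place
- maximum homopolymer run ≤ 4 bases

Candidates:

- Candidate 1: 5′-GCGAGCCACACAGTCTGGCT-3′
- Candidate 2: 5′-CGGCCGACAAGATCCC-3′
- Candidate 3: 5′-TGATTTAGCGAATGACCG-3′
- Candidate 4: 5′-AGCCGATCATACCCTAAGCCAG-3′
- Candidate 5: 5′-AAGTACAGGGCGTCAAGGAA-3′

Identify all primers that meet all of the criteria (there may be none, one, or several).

Candidate 5 only.

Candidate 1 (20 nt, A=4 T=3 G=6 C=7): length 20 ✓; GC 13/20 = 65.0%, outside 42.6–63.5% ✗; Tm = 64.9 + 41·(13 − 16.4)/20 = 57.9°C, outside 47.7–57.6°C ✗; longest run = 2 ✓ — fails.
Candidate 2 (16 nt, A=4 T=1 G=4 C=7): length 16, outside 17–20 ✗; GC 11/16 = 68.8%, outside 42.6–63.5% ✗; Tm = 64.9 + 41·(11 − 16.4)/16 = 51.1°C ✓; longest run = 3 ✓ — fails.
Candidate 3 (18 nt, A=5 T=5 G=5 C=3): length 18 ✓; GC 8/18 = 44.4% ✓; Tm = 64.9 + 41·(8 − 16.4)/18 = 45.8°C, outside 47.7–57.6°C ✗; longest run = 3 ✓ — fails.
Candidate 4 (22 nt, A=7 T=3 G=4 C=8): length 22, outside 17–20 ✗; GC 12/22 = 54.5% ✓; Tm = 64.9 + 41·(12 − 16.4)/22 = 56.7°C ✓; longest run = 3 ✓ — fails.
Candidate 5 (20 nt, A=8 T=2 G=7 C=3): length 20 ✓; GC 10/20 = 50.0% ✓; Tm = 64.9 + 41·(10 − 16.4)/20 = 51.8°C ✓; longest run = 3 ✓ — passes.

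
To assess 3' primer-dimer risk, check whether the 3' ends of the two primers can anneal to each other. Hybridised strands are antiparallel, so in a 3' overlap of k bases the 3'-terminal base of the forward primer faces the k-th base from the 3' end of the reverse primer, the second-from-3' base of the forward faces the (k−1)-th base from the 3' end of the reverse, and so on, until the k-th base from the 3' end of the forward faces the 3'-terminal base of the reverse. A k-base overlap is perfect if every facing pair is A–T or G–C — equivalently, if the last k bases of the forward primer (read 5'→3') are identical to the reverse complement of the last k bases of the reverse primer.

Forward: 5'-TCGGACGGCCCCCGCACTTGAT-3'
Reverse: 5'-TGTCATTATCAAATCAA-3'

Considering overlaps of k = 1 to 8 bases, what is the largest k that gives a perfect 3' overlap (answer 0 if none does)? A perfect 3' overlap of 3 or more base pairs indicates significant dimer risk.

Longest perfect overlap: 5 complementary base pairs; significant dimer risk (threshold 3).

Last 8 bases (5'→3') — forward …CACTTGAT, reverse …CAAATCAA.
Reverse complement of the reverse primer's last 8 bases: TTGATTTG; its first k bases are the reverse complement of the reverse primer's last k bases, so a perfect k-base overlap needs the forward primer's last k bases to equal them.
Comparing (forward last k vs required): k=1: T vs T ✓; k=2: AT vs TT ✗; k=3: GAT vs TTG ✗; k=4: TGAT vs TTGA ✗; k=5: TTGAT vs TTGAT ✓; k=6: CTTGAT vs TTGATT ✗; k=7: ACTTGAT vs TTGATTT ✗; k=8: CACTTGAT vs TTGATTTG ✗.
Perfect overlaps at k = 1, 5; the largest is 5.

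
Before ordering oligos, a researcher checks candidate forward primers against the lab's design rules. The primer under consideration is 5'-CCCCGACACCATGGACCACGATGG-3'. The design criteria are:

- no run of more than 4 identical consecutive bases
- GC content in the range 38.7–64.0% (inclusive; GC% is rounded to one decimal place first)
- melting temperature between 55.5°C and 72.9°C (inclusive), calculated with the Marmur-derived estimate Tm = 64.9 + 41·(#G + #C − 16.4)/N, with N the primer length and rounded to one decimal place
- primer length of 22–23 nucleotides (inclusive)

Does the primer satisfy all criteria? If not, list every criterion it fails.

Base counts: A=6, T=2, G=6, C=10 (length 24).
homopolymer run: longest run = 4 ✓
GC content: GC 16/24 = 66.7%, outside 38.7–64.0% ✗
Tm: Tm = 64.9 + 41·(16 − 16.4)/24 = 64.2°C ✓
length: length 24, outside 22–23 ✗

Fails: GC content, length.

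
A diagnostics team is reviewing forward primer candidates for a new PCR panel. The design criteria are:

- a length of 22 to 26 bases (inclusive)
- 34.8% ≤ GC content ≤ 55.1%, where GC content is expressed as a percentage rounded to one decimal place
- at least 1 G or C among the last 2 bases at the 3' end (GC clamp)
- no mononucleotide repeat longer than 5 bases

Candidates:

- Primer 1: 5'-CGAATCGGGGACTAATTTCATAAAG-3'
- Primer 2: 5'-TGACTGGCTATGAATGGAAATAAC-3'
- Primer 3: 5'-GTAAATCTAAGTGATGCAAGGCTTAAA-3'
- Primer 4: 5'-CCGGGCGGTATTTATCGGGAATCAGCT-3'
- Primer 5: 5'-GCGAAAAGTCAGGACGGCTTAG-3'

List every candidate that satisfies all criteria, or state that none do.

Primer 1 (25 nt, A=9 T=6 G=6 C=4): length 25 ✓; GC 10/25 = 40.0% ✓; 3' end AG has 1 G/C ✓; longest run = 4 ✓ — passes.
Primer 2 (24 nt, A=9 T=6 G=6 C=3): length 24 ✓; GC 9/24 = 37.5% ✓; 3' end AC has 1 G/C ✓; longest run = 3 ✓ — passes.
Primer 3 (27 nt, A=11 T=7 G=6 C=3): length 27, outside 22–26 ✗; GC 9/27 = 33.3%, outside 34.8–55.1% ✗; 3' end AA has 0 G/C, need ≥1 ✗; longest run = 3 ✓ — fails.
Primer 4 (27 nt, A=5 T=7 G=9 C=6): length 27, outside 22–26 ✗; GC 15/27 = 55.6%, outside 34.8–55.1% ✗; 3' end CT has 1 G/C ✓; longest run = 3 ✓ — fails.
Primer 5 (22 nt, A=7 T=3 G=8 C=4): length 22 ✓; GC 12/22 = 54.5% ✓; 3' end AG has 1 G/C ✓; longest run = 4 ✓ — passes.

Primer 1, Primer 2 and Primer 5.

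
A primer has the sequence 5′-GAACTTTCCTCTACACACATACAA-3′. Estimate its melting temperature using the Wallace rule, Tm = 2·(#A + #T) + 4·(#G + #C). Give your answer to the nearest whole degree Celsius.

Base counts: A=9, T=6, G=1, C=8 (length 24).
Tm = 2·(9+6) + 4·(1+8) = 2·15 + 4·9 = 30 + 36 = 66°C.

66°C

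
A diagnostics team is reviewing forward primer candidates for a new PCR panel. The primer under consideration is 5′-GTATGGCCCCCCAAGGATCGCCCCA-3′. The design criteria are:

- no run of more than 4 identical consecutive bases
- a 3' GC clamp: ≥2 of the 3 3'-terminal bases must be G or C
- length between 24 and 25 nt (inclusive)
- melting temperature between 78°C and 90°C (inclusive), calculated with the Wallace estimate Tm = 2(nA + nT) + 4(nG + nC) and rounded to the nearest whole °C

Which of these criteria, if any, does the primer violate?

Base counts: A=5, T=3, G=6, C=11 (length 25).
homopolymer run: longest run = 6, exceeds 4 ✗
GC clamp: 3' end CCA has 2 G/C ✓
length: length 25 ✓
Tm: Tm = 2·8 + 4·17 = 84°C ✓

Fails: homopolymer run.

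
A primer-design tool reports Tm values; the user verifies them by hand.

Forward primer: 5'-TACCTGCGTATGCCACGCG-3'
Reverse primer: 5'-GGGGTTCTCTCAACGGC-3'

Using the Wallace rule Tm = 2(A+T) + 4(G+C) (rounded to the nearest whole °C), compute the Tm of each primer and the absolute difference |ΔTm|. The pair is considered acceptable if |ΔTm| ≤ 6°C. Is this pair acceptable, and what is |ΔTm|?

Forward: A=3 T=4 G=5 C=7 → Tm = 2·7 + 4·12 = 62°C.
Reverse: A=2 T=4 G=6 C=5 → Tm = 2·6 + 4·11 = 56°C.
|ΔTm| = |62 − 56| = 6°C, ≤ 6°C.

|ΔTm| = 6°C; the pair is acceptable.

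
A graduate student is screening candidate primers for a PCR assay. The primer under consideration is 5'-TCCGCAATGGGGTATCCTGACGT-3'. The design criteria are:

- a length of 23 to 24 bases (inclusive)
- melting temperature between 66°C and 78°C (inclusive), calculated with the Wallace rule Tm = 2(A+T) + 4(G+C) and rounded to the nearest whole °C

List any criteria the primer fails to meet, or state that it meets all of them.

Base counts: A=4, T=6, G=7, C=6 (length 23).
length: length 23 ✓
Tm: Tm = 2·10 + 4·13 = 72°C ✓

Meets all criteria.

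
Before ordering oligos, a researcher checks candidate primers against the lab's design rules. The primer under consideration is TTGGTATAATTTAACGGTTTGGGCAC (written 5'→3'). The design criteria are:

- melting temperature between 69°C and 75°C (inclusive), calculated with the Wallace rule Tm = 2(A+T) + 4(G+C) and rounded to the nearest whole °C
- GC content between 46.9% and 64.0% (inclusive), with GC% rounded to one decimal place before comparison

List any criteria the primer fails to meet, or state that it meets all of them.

Fails: GC content.

Base counts: A=6, T=10, G=7, C=3 (length 26).
Tm: Tm = 2·16 + 4·10 = 72°C ✓
GC content: GC 10/26 = 38.5%, outside 46.9–64.0% ✗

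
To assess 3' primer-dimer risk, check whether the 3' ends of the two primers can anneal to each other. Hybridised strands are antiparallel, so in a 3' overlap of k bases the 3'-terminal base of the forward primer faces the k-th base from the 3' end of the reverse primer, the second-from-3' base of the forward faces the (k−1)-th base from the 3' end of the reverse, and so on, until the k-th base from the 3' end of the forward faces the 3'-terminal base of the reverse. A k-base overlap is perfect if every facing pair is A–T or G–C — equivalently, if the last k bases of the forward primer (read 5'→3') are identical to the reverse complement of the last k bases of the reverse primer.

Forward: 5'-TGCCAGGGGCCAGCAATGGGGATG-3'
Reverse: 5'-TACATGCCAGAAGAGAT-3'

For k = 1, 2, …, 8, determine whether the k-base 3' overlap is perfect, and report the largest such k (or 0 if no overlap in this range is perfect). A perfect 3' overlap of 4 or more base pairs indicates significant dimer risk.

Last 8 bases (5'→3') — forward …TGGGGATG, reverse …GAAGAGAT.
Reverse complement of the reverse primer's last 8 bases: ATCTCTTC; its first k bases are the reverse complement of the reverse primer's last k bases, so a perfect k-base overlap needs the forward primer's last k bases to equal them.
Comparing (forward last k vs required): k=1: G vs A ✗; k=2: TG vs AT ✗; k=3: ATG vs ATC ✗; k=4: GATG vs ATCT ✗; k=5: GGATG vs ATCTC ✗; k=6: GGGATG vs ATCTCT ✗; k=7: GGGGATG vs ATCTCTT ✗; k=8: TGGGGATG vs ATCTCTTC ✗.
No overlap length from 1 to 8 is perfect, so the longest perfect 3' overlap is 0.

Longest perfect overlap: 0 complementary base pairs; below the dimer-risk threshold (threshold 4).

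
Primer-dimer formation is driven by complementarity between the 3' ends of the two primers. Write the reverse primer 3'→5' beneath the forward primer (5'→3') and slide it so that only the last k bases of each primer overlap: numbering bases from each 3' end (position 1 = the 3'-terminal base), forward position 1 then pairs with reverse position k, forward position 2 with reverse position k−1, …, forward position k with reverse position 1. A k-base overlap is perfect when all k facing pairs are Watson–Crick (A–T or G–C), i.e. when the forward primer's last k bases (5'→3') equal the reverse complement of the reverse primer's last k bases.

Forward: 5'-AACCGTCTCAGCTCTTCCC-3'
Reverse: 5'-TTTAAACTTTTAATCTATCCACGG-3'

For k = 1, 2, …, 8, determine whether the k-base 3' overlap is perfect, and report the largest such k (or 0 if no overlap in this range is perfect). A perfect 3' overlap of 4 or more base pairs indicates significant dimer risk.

Longest perfect overlap: 2 complementary base pairs; below the dimer-risk threshold (threshold 4).

Last 8 bases (5'→3') — forward …CTCTTCCC, reverse …ATCCACGG.
Reverse complement of the reverse primer's last 8 bases: CCGTGGAT; its first k bases are the reverse complement of the reverse primer's last k bases, so a perfect k-base overlap needs the forward primer's last k bases to equal them.
Comparing (forward last k vs required): k=1: C vs C ✓; k=2: CC vs CC ✓; k=3: CCC vs CCG ✗; k=4: TCCC vs CCGT ✗; k=5: TTCCC vs CCGTG ✗; k=6: CTTCCC vs CCGTGG ✗; k=7: TCTTCCC vs CCGTGGA ✗; k=8: CTCTTCCC vs CCGTGGAT ✗.
Perfect overlaps at k = 1, 2; the largest is 2.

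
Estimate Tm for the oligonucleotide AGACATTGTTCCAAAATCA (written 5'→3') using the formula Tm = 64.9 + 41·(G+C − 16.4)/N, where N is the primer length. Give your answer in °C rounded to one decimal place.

Base counts: A=8, T=5, G=2, C=4; G+C = 6, N = 19.
Tm = 64.9 + 41·(6 − 16.4)/19 = 64.9 + -426.40/19 = 42.5°C.

42.5°C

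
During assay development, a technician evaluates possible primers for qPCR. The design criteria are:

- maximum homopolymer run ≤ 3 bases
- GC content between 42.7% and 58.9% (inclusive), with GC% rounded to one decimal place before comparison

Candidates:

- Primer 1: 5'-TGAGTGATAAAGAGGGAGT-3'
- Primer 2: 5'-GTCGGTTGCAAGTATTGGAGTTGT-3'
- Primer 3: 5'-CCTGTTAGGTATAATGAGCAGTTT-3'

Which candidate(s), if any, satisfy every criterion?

Primer 2 only.

Primer 1 (19 nt, A=7 T=4 G=8 C=0): longest run = 3 ✓; GC 8/19 = 42.1%, outside 42.7–58.9% ✗ — fails.
Primer 2 (24 nt, A=4 T=9 G=9 C=2): longest run = 2 ✓; GC 11/24 = 45.8% ✓ — passes.
Primer 3 (24 nt, A=6 T=9 G=6 C=3): longest run = 3 ✓; GC 9/24 = 37.5%, outside 42.7–58.9% ✗ — fails.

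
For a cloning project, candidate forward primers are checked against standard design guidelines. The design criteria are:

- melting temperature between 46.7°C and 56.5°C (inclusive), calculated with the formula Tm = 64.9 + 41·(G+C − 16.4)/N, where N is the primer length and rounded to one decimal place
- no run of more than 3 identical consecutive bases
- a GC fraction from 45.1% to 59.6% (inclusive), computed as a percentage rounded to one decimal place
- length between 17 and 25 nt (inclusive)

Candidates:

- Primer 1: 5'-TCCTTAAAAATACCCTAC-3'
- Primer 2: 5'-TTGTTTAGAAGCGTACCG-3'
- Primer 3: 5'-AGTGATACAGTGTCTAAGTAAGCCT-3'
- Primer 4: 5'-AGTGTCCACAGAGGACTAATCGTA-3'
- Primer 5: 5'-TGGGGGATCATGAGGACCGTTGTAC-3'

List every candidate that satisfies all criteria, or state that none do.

Primer 1 (18 nt, A=7 T=5 G=0 C=6): Tm = 64.9 + 41·(6 − 16.4)/18 = 41.2°C, outside 46.7–56.5°C ✗; longest run = 5, exceeds 3 ✗; GC 6/18 = 33.3%, outside 45.1–59.6% ✗; length 18 ✓ — fails.
Primer 2 (18 nt, A=4 T=6 G=5 C=3): Tm = 64.9 + 41·(8 − 16.4)/18 = 45.8°C, outside 46.7–56.5°C ✗; longest run = 3 ✓; GC 8/18 = 44.4%, outside 45.1–59.6% ✗; length 18 ✓ — fails.
Primer 3 (25 nt, A=8 T=7 G=6 C=4): Tm = 64.9 + 41·(10 − 16.4)/25 = 54.4°C ✓; longest run = 2 ✓; GC 10/25 = 40.0%, outside 45.1–59.6% ✗; length 25 ✓ — fails.
Primer 4 (24 nt, A=8 T=5 G=6 C=5): Tm = 64.9 + 41·(11 − 16.4)/24 = 55.7°C ✓; longest run = 2 ✓; GC 11/24 = 45.8% ✓; length 24 ✓ — passes.
Primer 5 (25 nt, A=5 T=6 G=10 C=4): Tm = 64.9 + 41·(14 − 16.4)/25 = 61.0°C, outside 46.7–56.5°C ✗; longest run = 5, exceeds 3 ✗; GC 14/25 = 56.0% ✓; length 25 ✓ — fails.

Primer 4 only.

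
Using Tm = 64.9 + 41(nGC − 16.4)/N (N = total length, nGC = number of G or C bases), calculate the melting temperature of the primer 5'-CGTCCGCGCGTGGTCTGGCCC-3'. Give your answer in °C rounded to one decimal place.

66.1°C

Base counts: A=0, T=4, G=8, C=9; G+C = 17, N = 21.
Tm = 64.9 + 41·(17 − 16.4)/21 = 64.9 + 24.60/21 = 66.1°C.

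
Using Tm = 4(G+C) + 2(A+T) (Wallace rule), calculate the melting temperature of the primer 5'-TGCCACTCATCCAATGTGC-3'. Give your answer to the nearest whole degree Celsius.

58°C

Base counts: A=4, T=5, G=3, C=7 (length 19).
Tm = 2·(4+5) + 4·(3+7) = 2·9 + 4·10 = 18 + 40 = 58°C.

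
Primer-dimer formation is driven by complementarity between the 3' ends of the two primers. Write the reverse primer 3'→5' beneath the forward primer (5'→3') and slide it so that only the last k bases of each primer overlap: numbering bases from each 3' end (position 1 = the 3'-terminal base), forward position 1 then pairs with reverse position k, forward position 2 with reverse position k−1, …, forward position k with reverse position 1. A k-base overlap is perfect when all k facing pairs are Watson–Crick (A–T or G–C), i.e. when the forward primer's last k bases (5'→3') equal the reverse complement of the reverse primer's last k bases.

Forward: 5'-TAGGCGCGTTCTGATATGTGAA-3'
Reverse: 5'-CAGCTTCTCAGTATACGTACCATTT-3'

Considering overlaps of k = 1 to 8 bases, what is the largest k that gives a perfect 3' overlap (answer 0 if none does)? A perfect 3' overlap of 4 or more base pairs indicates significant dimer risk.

Last 8 bases (5'→3') — forward …TATGTGAA, reverse …TACCATTT.
Reverse complement of the reverse primer's last 8 bases: AAATGGTA; its first k bases are the reverse complement of the reverse primer's last k bases, so a perfect k-base overlap needs the forward primer's last k bases to equal them.
Comparing (forward last k vs required): k=1: A vs A ✓; k=2: AA vs AA ✓; k=3: GAA vs AAA ✗; k=4: TGAA vs AAAT ✗; k=5: GTGAA vs AAATG ✗; k=6: TGTGAA vs AAATGG ✗; k=7: ATGTGAA vs AAATGGT ✗; k=8: TATGTGAA vs AAATGGTA ✗.
Perfect overlaps at k = 1, 2; the largest is 2.

Longest perfect overlap: 2 complementary base pairs; below the dimer-risk threshold (threshold 4).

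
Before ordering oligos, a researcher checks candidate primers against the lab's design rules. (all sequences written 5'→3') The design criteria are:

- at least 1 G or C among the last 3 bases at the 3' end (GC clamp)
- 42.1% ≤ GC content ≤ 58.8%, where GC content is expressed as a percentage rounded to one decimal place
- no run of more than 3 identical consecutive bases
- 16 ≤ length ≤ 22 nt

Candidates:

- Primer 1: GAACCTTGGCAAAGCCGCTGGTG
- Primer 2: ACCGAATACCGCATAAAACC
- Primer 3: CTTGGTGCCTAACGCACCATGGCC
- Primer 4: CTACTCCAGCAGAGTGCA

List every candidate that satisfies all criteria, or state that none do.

Primer 4 only.

Primer 1 (23 nt, A=5 T=4 G=8 C=6): 3' end GTG has 2 G/C ✓; GC 14/23 = 60.9%, outside 42.1–58.8% ✗; longest run = 3 ✓; length 23, outside 16–22 ✗ — fails.
Primer 2 (20 nt, A=9 T=2 G=2 C=7): 3' end ACC has 2 G/C ✓; GC 9/20 = 45.0% ✓; longest run = 4, exceeds 3 ✗; length 20 ✓ — fails.
Primer 3 (24 nt, A=4 T=5 G=6 C=9): 3' end GCC has 3 G/C ✓; GC 15/24 = 62.5%, outside 42.1–58.8% ✗; longest run = 2 ✓; length 24, outside 16–22 ✗ — fails.
Primer 4 (18 nt, A=5 T=3 G=4 C=6): 3' end GCA has 2 G/C ✓; GC 10/18 = 55.6% ✓; longest run = 2 ✓; length 18 ✓ — passes.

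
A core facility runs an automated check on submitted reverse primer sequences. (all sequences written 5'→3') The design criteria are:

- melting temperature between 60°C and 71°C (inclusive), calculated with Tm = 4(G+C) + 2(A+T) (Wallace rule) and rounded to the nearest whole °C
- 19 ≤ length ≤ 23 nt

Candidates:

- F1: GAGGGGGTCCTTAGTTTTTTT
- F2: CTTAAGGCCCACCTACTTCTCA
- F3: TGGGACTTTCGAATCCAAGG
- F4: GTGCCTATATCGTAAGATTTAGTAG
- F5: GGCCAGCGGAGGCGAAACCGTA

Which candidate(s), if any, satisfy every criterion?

F1, F2 and F3.

F1 (21 nt, A=2 T=10 G=7 C=2): Tm = 2·12 + 4·9 = 60°C ✓; length 21 ✓ — passes.
F2 (22 nt, A=5 T=6 G=2 C=9): Tm = 2·11 + 4·11 = 66°C ✓; length 22 ✓ — passes.
F3 (20 nt, A=5 T=5 G=6 C=4): Tm = 2·10 + 4·10 = 60°C ✓; length 20 ✓ — passes.
F4 (25 nt, A=7 T=9 G=6 C=3): Tm = 2·16 + 4·9 = 68°C ✓; length 25, outside 19–23 ✗ — fails.
F5 (22 nt, A=6 T=1 G=9 C=6): Tm = 2·7 + 4·15 = 74°C, outside 60–71°C ✗; length 22 ✓ — fails.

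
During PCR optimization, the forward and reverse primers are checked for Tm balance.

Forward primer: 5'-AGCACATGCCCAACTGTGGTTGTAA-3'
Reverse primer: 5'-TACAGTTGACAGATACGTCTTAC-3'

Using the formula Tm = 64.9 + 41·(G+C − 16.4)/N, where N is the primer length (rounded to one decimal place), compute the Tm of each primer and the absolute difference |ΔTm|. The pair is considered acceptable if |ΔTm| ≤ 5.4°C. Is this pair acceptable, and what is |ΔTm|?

Forward: G+C = 12, N = 25 → Tm = 64.9 + 41·(12 − 16.4)/25 = 57.7°C.
Reverse: G+C = 9, N = 23 → Tm = 64.9 + 41·(9 − 16.4)/23 = 51.7°C.
|ΔTm| = |57.7 − 51.7| = 6.0°C, > 5.4°C.

|ΔTm| = 6.0°C; the pair is not acceptable.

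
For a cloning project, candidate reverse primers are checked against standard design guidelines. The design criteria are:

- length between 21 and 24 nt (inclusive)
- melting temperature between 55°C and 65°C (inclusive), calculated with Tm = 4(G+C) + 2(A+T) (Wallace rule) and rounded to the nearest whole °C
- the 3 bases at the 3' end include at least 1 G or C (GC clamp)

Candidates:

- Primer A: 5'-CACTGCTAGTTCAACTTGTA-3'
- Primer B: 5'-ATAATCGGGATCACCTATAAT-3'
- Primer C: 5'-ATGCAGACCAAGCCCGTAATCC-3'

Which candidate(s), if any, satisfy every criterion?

None of the candidates satisfy all criteria.

Primer A (20 nt, A=5 T=7 G=3 C=5): length 20, outside 21–24 ✗; Tm = 2·12 + 4·8 = 56°C ✓; 3' end GTA has 1 G/C ✓ — fails.
Primer B (21 nt, A=8 T=6 G=3 C=4): length 21 ✓; Tm = 2·14 + 4·7 = 56°C ✓; 3' end AAT has 0 G/C, need ≥1 ✗ — fails.
Primer C (22 nt, A=7 T=3 G=4 C=8): length 22 ✓; Tm = 2·10 + 4·12 = 68°C, outside 55–65°C ✗; 3' end TCC has 2 G/C ✓ — fails.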